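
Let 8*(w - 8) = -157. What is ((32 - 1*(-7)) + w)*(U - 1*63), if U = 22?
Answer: -8979/8 ≈ -1122.4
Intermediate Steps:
w = -93/8 (w = 8 + (1/8)*(-157) = 8 - 157/8 = -93/8 ≈ -11.625)
((32 - 1*(-7)) + w)*(U - 1*63) = ((32 - 1*(-7)) - 93/8)*(22 - 1*63) = ((32 + 7) - 93/8)*(22 - 63) = (39 - 93/8)*(-41) = (219/8)*(-41) = -8979/8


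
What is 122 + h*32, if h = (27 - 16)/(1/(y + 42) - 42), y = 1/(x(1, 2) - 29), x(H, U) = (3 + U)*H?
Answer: 2401238/21135 ≈ 113.61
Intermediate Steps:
x(H, U) = H*(3 + U)
y = -1/24 (y = 1/(1*(3 + 2) - 29) = 1/(1*5 - 29) = 1/(5 - 29) = 1/(-24) = -1/24 ≈ -0.041667)
h = -11077/42270 (h = (27 - 16)/(1/(-1/24 + 42) - 42) = 11/(1/(1007/24) - 42) = 11/(24/1007 - 42) = 11/(-42270/1007) = 11*(-1007/42270) = -11077/42270 ≈ -0.26205)
122 + h*32 = 122 - 11077/42270*32 = 122 - 177232/21135 = 2401238/21135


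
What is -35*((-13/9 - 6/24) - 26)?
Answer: 34895/36 ≈ 969.31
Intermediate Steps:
-35*((-13/9 - 6/24) - 26) = -35*((-13*⅑ - 6*1/24) - 26) = -35*((-13/9 - ¼) - 26) = -35*(-61/36 - 26) = -35*(-997/36) = 34895/36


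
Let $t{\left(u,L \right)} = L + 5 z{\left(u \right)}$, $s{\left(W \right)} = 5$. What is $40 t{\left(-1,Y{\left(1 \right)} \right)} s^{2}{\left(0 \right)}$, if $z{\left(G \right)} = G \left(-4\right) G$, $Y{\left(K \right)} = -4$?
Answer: $-24000$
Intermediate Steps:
$z{\left(G \right)} = - 4 G^{2}$ ($z{\left(G \right)} = - 4 G G = - 4 G^{2}$)
$t{\left(u,L \right)} = L - 20 u^{2}$ ($t{\left(u,L \right)} = L + 5 \left(- 4 u^{2}\right) = L - 20 u^{2}$)
$40 t{\left(-1,Y{\left(1 \right)} \right)} s^{2}{\left(0 \right)} = 40 \left(-4 - 20 \left(-1\right)^{2}\right) 5^{2} = 40 \left(-4 - 20\right) 25 = 40 \left(-24\right) 25 = \left(-960\right) 25 = -24000$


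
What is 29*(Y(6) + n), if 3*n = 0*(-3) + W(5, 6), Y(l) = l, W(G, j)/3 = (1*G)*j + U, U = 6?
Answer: 1218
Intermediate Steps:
W(G, j) = 18 + 3*G*j (W(G, j) = 3*((1*G)*j + 6) = 3*(G*j + 6) = 3*(6 + G*j) = 18 + 3*G*j)
n = 36 (n = (0*(-3) + (18 + 3*5*6))/3 = (0 + (18 + 90))/3 = (0 + 108)/3 = (⅓)*108 = 36)
29*(Y(6) + n) = 29*(6 + 36) = 29*42 = 1218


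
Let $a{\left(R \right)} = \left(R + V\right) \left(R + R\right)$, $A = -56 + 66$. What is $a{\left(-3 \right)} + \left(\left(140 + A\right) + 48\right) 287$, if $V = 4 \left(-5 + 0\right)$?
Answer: $56964$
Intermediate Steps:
$A = 10$
$V = -20$ ($V = 4 \left(-5\right) = -20$)
$a{\left(R \right)} = 2 R \left(-20 + R\right)$ ($a{\left(R \right)} = \left(R - 20\right) \left(R + R\right) = \left(-20 + R\right) 2 R = 2 R \left(-20 + R\right)$)
$a{\left(-3 \right)} + \left(\left(140 + A\right) + 48\right) 287 = 2 \left(-3\right) \left(-20 - 3\right) + \left(\left(140 + 10\right) + 48\right) 287 = 2 \left(-3\right) \left(-23\right) + \left(150 + 48\right) 287 = 138 + 198 \cdot 287 = 138 + 56826 = 56964$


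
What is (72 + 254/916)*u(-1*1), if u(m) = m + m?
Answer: -33103/229 ≈ -144.55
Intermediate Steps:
u(m) = 2*m
(72 + 254/916)*u(-1*1) = (72 + 254/916)*(2*(-1*1)) = (72 + 254*(1/916))*(2*(-1)) = (72 + 127/458)*(-2) = (33103/458)*(-2) = -33103/229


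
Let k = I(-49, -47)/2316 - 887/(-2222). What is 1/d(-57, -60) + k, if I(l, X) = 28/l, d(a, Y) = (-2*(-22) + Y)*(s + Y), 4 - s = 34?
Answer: 863770321/2161383840 ≈ 0.39964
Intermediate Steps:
s = -30 (s = 4 - 1*34 = 4 - 34 = -30)
d(a, Y) = (-30 + Y)*(44 + Y) (d(a, Y) = (-2*(-22) + Y)*(-30 + Y) = (44 + Y)*(-30 + Y) = (-30 + Y)*(44 + Y))
k = 3592789/9005766 (k = (28/(-49))/2316 - 887/(-2222) = (28*(-1/49))*(1/2316) - 887*(-1/2222) = -4/7*1/2316 + 887/2222 = -1/4053 + 887/2222 = 3592789/9005766 ≈ 0.39894)
1/d(-57, -60) + k = 1/(-1320 + (-60)² + 14*(-60)) + 3592789/9005766 = 1/(-1320 + 3600 - 840) + 3592789/9005766 = 1/1440 + 3592789/9005766 = 863770321/2161383840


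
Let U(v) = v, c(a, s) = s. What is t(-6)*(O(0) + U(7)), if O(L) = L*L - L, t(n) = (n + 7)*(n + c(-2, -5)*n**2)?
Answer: -1302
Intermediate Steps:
t(n) = (7 + n)*(n - 5*n**2) (t(n) = (n + 7)*(n - 5*n**2) = (7 + n)*(n - 5*n**2))
O(L) = L**2 - L
t(-6)*(O(0) + U(7)) = (-6*(7 - 34*(-6) - 5*(-6)**2))*(0*(-1 + 0) + 7) = (-6*(7 + 204 - 5*36))*(0*(-1) + 7) = (-6*(7 + 204 - 180))*(0 + 7) = -6*31*7 = -186*7 = -1302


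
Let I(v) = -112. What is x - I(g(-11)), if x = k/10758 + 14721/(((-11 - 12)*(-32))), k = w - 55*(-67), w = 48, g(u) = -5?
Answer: 523959731/3958944 ≈ 132.35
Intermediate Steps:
k = 3733 (k = 48 - 55*(-67) = 48 + 3685 = 3733)
x = 80558003/3958944 (x = 3733/10758 + 14721/(((-11 - 12)*(-32))) = 3733*(1/10758) + 14721/((-23*(-32))) = 3733/10758 + 14721/736 = 80558003/3958944 ≈ 20.348)
x - I(g(-11)) = 80558003/3958944 - 1*(-112) = 80558003/3958944 + 112 = 523959731/3958944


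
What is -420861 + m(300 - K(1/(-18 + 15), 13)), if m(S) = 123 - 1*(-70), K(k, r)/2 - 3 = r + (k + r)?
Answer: -420668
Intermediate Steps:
K(k, r) = 6 + 2*k + 4*r (K(k, r) = 6 + 2*(r + (k + r)) = 6 + 2*(k + 2*r) = 6 + (2*k + 4*r) = 6 + 2*k + 4*r)
m(S) = 193 (m(S) = 123 + 70 = 193)
-420861 + m(300 - K(1/(-18 + 15), 13)) = -420861 + 193 = -420668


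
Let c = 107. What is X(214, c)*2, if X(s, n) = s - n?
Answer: 214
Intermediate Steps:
X(214, c)*2 = (214 - 1*107)*2 = (214 - 107)*2 = 107*2 = 214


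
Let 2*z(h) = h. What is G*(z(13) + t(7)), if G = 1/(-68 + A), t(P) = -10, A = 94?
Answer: -7/52 ≈ -0.13462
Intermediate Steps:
z(h) = h/2
G = 1/26 (G = 1/(-68 + 94) = 1/26 ≈ 0.038462)
G*(z(13) + t(7)) = ((½)*13 - 10)/26 = (13/2 - 10)/26 = (1/26)*(-7/2) = -7/52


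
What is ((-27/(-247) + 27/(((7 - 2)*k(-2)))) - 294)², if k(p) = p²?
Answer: 2088461412801/24403600 ≈ 85580.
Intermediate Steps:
((-27/(-247) + 27/(((7 - 2)*k(-2)))) - 294)² = ((-27/(-247) + 27/(((7 - 2)*(-2)²))) - 294)² = ((-27*(-1/247) + 27/((5*4))) - 294)² = ((27/247 + 27/20) - 294)² = (7209/4940 - 294)² = (-1445151/4940)² = 2088461412801/24403600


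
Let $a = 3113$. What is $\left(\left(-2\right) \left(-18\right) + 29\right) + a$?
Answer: $3178$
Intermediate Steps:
$\left(\left(-2\right) \left(-18\right) + 29\right) + a = \left(\left(-2\right) \left(-18\right) + 29\right) + 3113 = \left(36 + 29\right) + 3113 = 65 + 3113 = 3178$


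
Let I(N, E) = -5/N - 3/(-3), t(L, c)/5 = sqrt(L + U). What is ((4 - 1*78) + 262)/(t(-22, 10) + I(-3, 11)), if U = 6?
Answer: 282/229 - 2115*I/229 ≈ 1.2314 - 9.2358*I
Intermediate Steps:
t(L, c) = 5*sqrt(6 + L) (t(L, c) = 5*sqrt(L + 6) = 5*sqrt(6 + L))
I(N, E) = 1 - 5/N (I(N, E) = -5/N - 3*(-1/3) = -5/N + 1 = 1 - 5/N)
((4 - 1*78) + 262)/(t(-22, 10) + I(-3, 11)) = ((4 - 1*78) + 262)/(5*sqrt(6 - 22) + (-5 - 3)/(-3)) = ((4 - 78) + 262)/(5*sqrt(-16) - 1/3*(-8)) = (-74 + 262)/(5*(4*I) + 8/3) = 188/(20*I + 8/3) = 188/(8/3 + 20*I) = 188*(9*(8/3 - 20*I)/3664) = 423*(8/3 - 20*I)/916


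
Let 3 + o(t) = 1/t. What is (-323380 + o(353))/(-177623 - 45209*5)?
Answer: 57077099/71247402 ≈ 0.80111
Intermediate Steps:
o(t) = -3 + 1/t
(-323380 + o(353))/(-177623 - 45209*5) = (-323380 + (-3 + 1/353))/(-177623 - 45209*5) = (-323380 + (-3 + 1/353))/(-177623 - 226045) = (-323380 - 1058/353)/(-403668) = -114154198/353*(-1/403668) = 57077099/71247402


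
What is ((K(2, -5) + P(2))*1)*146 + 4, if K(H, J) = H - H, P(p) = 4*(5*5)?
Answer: 14604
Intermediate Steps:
P(p) = 100 (P(p) = 4*25 = 100)
K(H, J) = 0
((K(2, -5) + P(2))*1)*146 + 4 = ((0 + 100)*1)*146 + 4 = (100*1)*146 + 4 = 100*146 + 4 = 14600 + 4 = 14604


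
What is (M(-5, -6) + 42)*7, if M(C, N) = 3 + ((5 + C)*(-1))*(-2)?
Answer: 315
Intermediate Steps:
M(C, N) = 13 + 2*C (M(C, N) = 3 + (-5 - C)*(-2) = 3 + (10 + 2*C) = 13 + 2*C)
(M(-5, -6) + 42)*7 = ((13 + 2*(-5)) + 42)*7 = ((13 - 10) + 42)*7 = (3 + 42)*7 = 45*7 = 315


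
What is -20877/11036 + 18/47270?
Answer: -493328571/260835860 ≈ -1.8913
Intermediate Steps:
-20877/11036 + 18/47270 = -20877*1/11036 + 18*(1/47270) = -20877/11036 + 9/23635 = -493328571/260835860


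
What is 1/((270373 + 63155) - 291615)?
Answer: 1/41913 ≈ 2.3859e-5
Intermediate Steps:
1/((270373 + 63155) - 291615) = 1/(333528 - 291615) = 1/41913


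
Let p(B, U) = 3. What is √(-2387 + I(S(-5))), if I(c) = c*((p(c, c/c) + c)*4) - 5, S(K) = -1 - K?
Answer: 2*I*√570 ≈ 47.749*I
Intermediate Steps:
I(c) = -5 + c*(12 + 4*c) (I(c) = c*((3 + c)*4) - 5 = c*(12 + 4*c) - 5 = -5 + c*(12 + 4*c))
√(-2387 + I(S(-5))) = √(-2387 + (-5 + 4*(-1 - 1*(-5))² + 12*(-1 - 1*(-5)))) = √(-2387 + (-5 + 4*(-1 + 5)² + 12*(-1 + 5))) = √(-2387 + (-5 + 4*4² + 12*4)) = √(-2387 + (-5 + 4*16 + 48)) = √(-2387 + (-5 + 64 + 48)) = √(-2387 + 107) = √(-2280) = 2*I*√570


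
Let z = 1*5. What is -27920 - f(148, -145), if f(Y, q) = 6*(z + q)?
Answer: -27080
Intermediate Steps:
z = 5
f(Y, q) = 30 + 6*q (f(Y, q) = 6*(5 + q) = 30 + 6*q)
-27920 - f(148, -145) = -27920 - (30 + 6*(-145)) = -27920 - (30 - 870) = -27920 - 1*(-840) = -27920 + 840 = -27080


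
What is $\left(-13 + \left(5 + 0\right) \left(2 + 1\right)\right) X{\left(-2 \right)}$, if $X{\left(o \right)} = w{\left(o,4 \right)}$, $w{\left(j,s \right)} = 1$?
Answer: $2$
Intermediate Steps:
$X{\left(o \right)} = 1$
$\left(-13 + \left(5 + 0\right) \left(2 + 1\right)\right) X{\left(-2 \right)} = \left(-13 + \left(5 + 0\right) \left(2 + 1\right)\right) 1 = \left(-13 + 5 \cdot 3\right) 1 = \left(-13 + 15\right) 1 = 2 \cdot 1 = 2$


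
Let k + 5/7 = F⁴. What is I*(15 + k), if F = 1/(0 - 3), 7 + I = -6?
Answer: -105391/567 ≈ -185.87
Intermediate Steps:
I = -13 (I = -7 - 6 = -13)
F = -⅓ (F = 1/(-3) = -⅓ ≈ -0.33333)
k = -398/567 (k = -5/7 + (-⅓)⁴ = -5/7 + 1/81 = -398/567 ≈ -0.70194)
I*(15 + k) = -13*(15 - 398/567) = -13*8107/567 = -105391/567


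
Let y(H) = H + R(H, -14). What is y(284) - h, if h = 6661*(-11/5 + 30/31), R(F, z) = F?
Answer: 1360291/155 ≈ 8776.1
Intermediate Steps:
y(H) = 2*H (y(H) = H + H = 2*H)
h = -1272251/155 (h = 6661*(-11*1/5 + 30*(1/31)) = 6661*(-11/5 + 30/31) = 6661*(-191/155) = -1272251/155 ≈ -8208.1)
y(284) - h = 2*284 - 1*(-1272251/155) = 568 + 1272251/155 = 1360291/155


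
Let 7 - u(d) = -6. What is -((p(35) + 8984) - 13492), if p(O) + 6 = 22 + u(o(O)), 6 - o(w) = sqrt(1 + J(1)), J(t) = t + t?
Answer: 4479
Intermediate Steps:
J(t) = 2*t
o(w) = 6 - sqrt(3) (o(w) = 6 - sqrt(1 + 2*1) = 6 - sqrt(1 + 2) = 6 - sqrt(3))
u(d) = 13 (u(d) = 7 - 1*(-6) = 7 + 6 = 13)
p(O) = 29 (p(O) = -6 + (22 + 13) = -6 + 35 = 29)
-((p(35) + 8984) - 13492) = -((29 + 8984) - 13492) = -(9013 - 13492) = -1*(-4479) = 4479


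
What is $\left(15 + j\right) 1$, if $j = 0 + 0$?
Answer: $15$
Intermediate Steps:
$j = 0$
$\left(15 + j\right) 1 = \left(15 + 0\right) 1 = 15 \cdot 1 = 15$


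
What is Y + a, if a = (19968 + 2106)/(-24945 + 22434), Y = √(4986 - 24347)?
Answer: -7358/837 + I*√19361 ≈ -8.7909 + 139.14*I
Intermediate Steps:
Y = I*√19361 (Y = √(-19361) = I*√19361 ≈ 139.14*I)
a = -7358/837 (a = 22074/(-2511) = 22074*(-1/2511) = -7358/837 ≈ -8.7909)
Y + a = I*√19361 - 7358/837 = -7358/837 + I*√19361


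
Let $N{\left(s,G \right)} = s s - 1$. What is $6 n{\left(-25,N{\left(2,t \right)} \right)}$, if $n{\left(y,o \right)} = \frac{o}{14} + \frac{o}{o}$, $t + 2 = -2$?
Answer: $\frac{51}{7} \approx 7.2857$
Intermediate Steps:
$t = -4$ ($t = -2 - 2 = -4$)
$N{\left(s,G \right)} = -1 + s^{2}$ ($N{\left(s,G \right)} = s^{2} - 1 = -1 + s^{2}$)
$n{\left(y,o \right)} = 1 + \frac{o}{14}$ ($n{\left(y,o \right)} = o \frac{1}{14} + 1 = \frac{o}{14} + 1 = 1 + \frac{o}{14}$)
$6 n{\left(-25,N{\left(2,t \right)} \right)} = 6 \left(1 + \frac{-1 + 2^{2}}{14}\right) = 6 \left(1 + \frac{-1 + 4}{14}\right) = 6 \left(1 + \frac{1}{14} \cdot 3\right) = 6 \left(1 + \frac{3}{14}\right) = 6 \cdot \frac{17}{14} = \frac{51}{7}$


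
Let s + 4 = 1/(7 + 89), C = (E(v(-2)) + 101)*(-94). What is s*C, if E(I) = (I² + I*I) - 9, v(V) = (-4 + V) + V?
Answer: 990055/12 ≈ 82505.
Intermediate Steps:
v(V) = -4 + 2*V
E(I) = -9 + 2*I² (E(I) = (I² + I²) - 9 = 2*I² - 9 = -9 + 2*I²)
C = -20680 (C = ((-9 + 2*(-4 + 2*(-2))²) + 101)*(-94) = ((-9 + 2*(-4 - 4)²) + 101)*(-94) = ((-9 + 2*(-8)²) + 101)*(-94) = ((-9 + 2*64) + 101)*(-94) = ((-9 + 128) + 101)*(-94) = (119 + 101)*(-94) = 220*(-94) = -20680)
s = -383/96 (s = -4 + 1/(7 + 89) = -4 + 1/96 = -383/96 ≈ -3.9896)
s*C = -383/96*(-20680) = 990055/12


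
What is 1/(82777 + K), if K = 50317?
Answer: 1/133094 ≈ 7.5135e-6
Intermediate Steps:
1/(82777 + K) = 1/(82777 + 50317) = 1/133094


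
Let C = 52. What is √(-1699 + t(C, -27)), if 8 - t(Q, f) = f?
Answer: 8*I*√26 ≈ 40.792*I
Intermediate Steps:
t(Q, f) = 8 - f
√(-1699 + t(C, -27)) = √(-1699 + (8 - 1*(-27))) = √(-1699 + (8 + 27)) = √(-1699 + 35) = √(-1664) = 8*I*√26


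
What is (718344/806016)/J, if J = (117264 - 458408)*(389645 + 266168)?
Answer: -29931/7513636487698048 ≈ -3.9836e-12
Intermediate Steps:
J = -223726670072 (J = -341144*655813 = -223726670072)
(718344/806016)/J = (718344/806016)/(-223726670072) = (718344*(1/806016))*(-1/223726670072) = (29931/33584)*(-1/223726670072) = -29931/7513636487698048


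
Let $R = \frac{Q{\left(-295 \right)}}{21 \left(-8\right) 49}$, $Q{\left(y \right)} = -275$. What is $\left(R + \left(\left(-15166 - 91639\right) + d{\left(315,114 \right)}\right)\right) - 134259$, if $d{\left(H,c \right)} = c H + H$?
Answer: $- \frac{1686234373}{8232} \approx -2.0484 \cdot 10^{5}$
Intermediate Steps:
$d{\left(H,c \right)} = H + H c$ ($d{\left(H,c \right)} = H c + H = H + H c$)
$R = \frac{275}{8232}$ ($R = - \frac{275}{21 \left(-8\right) 49} = - \frac{275}{\left(-168\right) 49} = - \frac{275}{-8232} = \left(-275\right) \left(- \frac{1}{8232}\right) = \frac{275}{8232} \approx 0.033406$)
$\left(R + \left(\left(-15166 - 91639\right) + d{\left(315,114 \right)}\right)\right) - 134259 = \left(\frac{275}{8232} + \left(\left(-15166 - 91639\right) + 315 \left(1 + 114\right)\right)\right) - 134259 = \left(\frac{275}{8232} + \left(-106805 + 315 \cdot 115\right)\right) - 134259 = \left(\frac{275}{8232} + \left(-106805 + 36225\right)\right) - 134259 = \left(\frac{275}{8232} - 70580\right) - 134259 = - \frac{581014285}{8232} - 134259 = - \frac{1686234373}{8232}$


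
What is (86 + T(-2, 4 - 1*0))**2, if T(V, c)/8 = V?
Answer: 4900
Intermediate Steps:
T(V, c) = 8*V
(86 + T(-2, 4 - 1*0))**2 = (86 + 8*(-2))**2 = (86 - 16)**2 = 70**2 = 4900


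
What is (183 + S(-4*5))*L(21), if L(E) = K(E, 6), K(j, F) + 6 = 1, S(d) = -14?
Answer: -845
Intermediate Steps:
K(j, F) = -5 (K(j, F) = -6 + 1 = -5)
L(E) = -5
(183 + S(-4*5))*L(21) = (183 - 14)*(-5) = 169*(-5) = -845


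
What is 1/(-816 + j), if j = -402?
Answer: -1/1218 ≈ -0.00082102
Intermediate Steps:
1/(-816 + j) = 1/(-816 - 402) = 1/(-1218) = -1/1218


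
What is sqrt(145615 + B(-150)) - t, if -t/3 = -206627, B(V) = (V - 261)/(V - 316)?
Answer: -619881 + sqrt(31621362466)/466 ≈ -6.1950e+5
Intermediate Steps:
B(V) = (-261 + V)/(-316 + V)
t = 619881 (t = -3*(-206627) = 619881)
sqrt(145615 + B(-150)) - t = sqrt(145615 + (-261 - 150)/(-316 - 150)) - 1*619881 = sqrt(145615 - 411/(-466)) - 619881 = sqrt(145615 - 1/466*(-411)) - 619881 = sqrt(145615 + 411/466) - 619881 = sqrt(67857001/466) - 619881 = sqrt(31621362466)/466 - 619881 = -619881 + sqrt(31621362466)/466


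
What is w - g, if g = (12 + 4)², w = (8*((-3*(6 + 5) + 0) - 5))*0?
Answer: -256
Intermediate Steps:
w = 0 (w = (8*((-3*11 + 0) - 5))*0 = (8*((-33 + 0) - 5))*0 = (8*(-33 - 5))*0 = (8*(-38))*0 = -304*0 = 0)
g = 256 (g = 16² = 256)
w - g = 0 - 1*256 = 0 - 256 = -256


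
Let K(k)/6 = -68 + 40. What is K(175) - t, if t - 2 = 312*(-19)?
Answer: 5758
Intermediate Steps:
t = -5926 (t = 2 + 312*(-19) = 2 - 5928 = -5926)
K(k) = -168 (K(k) = 6*(-68 + 40) = 6*(-28) = -168)
K(175) - t = -168 - 1*(-5926) = -168 + 5926 = 5758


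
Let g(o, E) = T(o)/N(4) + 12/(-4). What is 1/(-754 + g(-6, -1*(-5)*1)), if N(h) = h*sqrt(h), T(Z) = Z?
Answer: -4/3031 ≈ -0.0013197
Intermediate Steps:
N(h) = h**(3/2)
g(o, E) = -3 + o/8 (g(o, E) = o/(4**(3/2)) + 12/(-4) = o/8 + 12*(-1/4) = o*(1/8) - 3 = o/8 - 3 = -3 + o/8)
1/(-754 + g(-6, -1*(-5)*1)) = 1/(-754 + (-3 + (1/8)*(-6))) = 1/(-754 + (-3 - 3/4)) = 1/(-754 - 15/4) = 1/(-3031/4) = -4/3031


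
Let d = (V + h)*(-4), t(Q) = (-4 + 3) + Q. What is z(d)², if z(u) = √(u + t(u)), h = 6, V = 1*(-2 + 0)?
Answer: -33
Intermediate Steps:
t(Q) = -1 + Q
V = -2 (V = 1*(-2) = -2)
d = -16 (d = (-2 + 6)*(-4) = 4*(-4) = -16)
z(u) = √(-1 + 2*u) (z(u) = √(u + (-1 + u)) = √(-1 + 2*u))
z(d)² = (√(-1 + 2*(-16)))² = (√(-1 - 32))² = (√(-33))² = (I*√33)² = -33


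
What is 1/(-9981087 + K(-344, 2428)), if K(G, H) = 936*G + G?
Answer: -1/10303415 ≈ -9.7055e-8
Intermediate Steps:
K(G, H) = 937*G
1/(-9981087 + K(-344, 2428)) = 1/(-9981087 + 937*(-344)) = 1/(-9981087 - 322328) = 1/(-10303415) = -1/10303415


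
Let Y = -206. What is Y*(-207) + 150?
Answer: 42792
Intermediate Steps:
Y*(-207) + 150 = -206*(-207) + 150 = 42642 + 150 = 42792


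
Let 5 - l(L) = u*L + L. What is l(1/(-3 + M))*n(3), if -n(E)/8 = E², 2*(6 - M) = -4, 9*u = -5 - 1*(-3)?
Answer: -1744/5 ≈ -348.80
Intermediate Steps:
u = -2/9 (u = (-5 - 1*(-3))/9 = (-5 + 3)/9 = (⅑)*(-2) = -2/9 ≈ -0.22222)
M = 8 (M = 6 - ½*(-4) = 6 + 2 = 8)
n(E) = -8*E²
l(L) = 5 - 7*L/9 (l(L) = 5 - (-2*L/9 + L) = 5 - 7*L/9)
l(1/(-3 + M))*n(3) = (5 - 7/(9*(-3 + 8)))*(-8*3²) = (5 - 7/9/5)*(-8*9) = (5 - 7/9*⅕)*(-72) = (5 - 7/45)*(-72) = (218/45)*(-72) = -1744/5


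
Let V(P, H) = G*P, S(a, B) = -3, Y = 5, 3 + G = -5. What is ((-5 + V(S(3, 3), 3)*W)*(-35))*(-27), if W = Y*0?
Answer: -4725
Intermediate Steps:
G = -8 (G = -3 - 5 = -8)
V(P, H) = -8*P
W = 0 (W = 5*0 = 0)
((-5 + V(S(3, 3), 3)*W)*(-35))*(-27) = ((-5 - 8*(-3)*0)*(-35))*(-27) = ((-5 + 24*0)*(-35))*(-27) = ((-5 + 0)*(-35))*(-27) = -5*(-35)*(-27) = 175*(-27) = -4725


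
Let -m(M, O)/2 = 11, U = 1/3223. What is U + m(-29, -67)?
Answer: -70905/3223 ≈ -22.000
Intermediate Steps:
U = 1/3223 ≈ 0.00031027
m(M, O) = -22 (m(M, O) = -2*11 = -22)
U + m(-29, -67) = 1/3223 - 22 = -70905/3223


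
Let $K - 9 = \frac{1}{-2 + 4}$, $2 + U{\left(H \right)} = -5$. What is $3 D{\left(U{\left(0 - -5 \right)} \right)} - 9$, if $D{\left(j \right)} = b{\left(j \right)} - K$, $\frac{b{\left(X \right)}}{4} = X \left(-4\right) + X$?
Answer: $\frac{429}{2} \approx 214.5$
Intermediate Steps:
$U{\left(H \right)} = -7$ ($U{\left(H \right)} = -2 - 5 = -7$)
$b{\left(X \right)} = - 12 X$ ($b{\left(X \right)} = 4 \left(X \left(-4\right) + X\right) = 4 \left(- 4 X + X\right) = 4 \left(- 3 X\right) = - 12 X$)
$K = \frac{19}{2}$ ($K = 9 + \frac{1}{-2 + 4} = 9 + \frac{1}{2} = \frac{19}{2} \approx 9.5$)
$D{\left(j \right)} = - \frac{19}{2} - 12 j$ ($D{\left(j \right)} = - 12 j - \frac{19}{2} = - \frac{19}{2} - 12 j$)
$3 D{\left(U{\left(0 - -5 \right)} \right)} - 9 = 3 \left(- \frac{19}{2} - -84\right) - 9 = 3 \left(- \frac{19}{2} + 84\right) - 9 = 3 \cdot \frac{149}{2} - 9 = \frac{447}{2} - 9 = \frac{429}{2}$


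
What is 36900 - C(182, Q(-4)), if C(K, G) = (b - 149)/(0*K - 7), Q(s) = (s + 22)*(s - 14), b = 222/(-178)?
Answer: 22975328/623 ≈ 36879.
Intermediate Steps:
b = -111/89 (b = 222*(-1/178) = -111/89 ≈ -1.2472)
Q(s) = (-14 + s)*(22 + s) (Q(s) = (22 + s)*(-14 + s) = (-14 + s)*(22 + s))
C(K, G) = 13372/623 (C(K, G) = (-111/89 - 149)/(0*K - 7) = -13372/(89*(0 - 7)) = -13372/89/(-7) = -13372/89*(-1/7) = 13372/623)
36900 - C(182, Q(-4)) = 36900 - 1*13372/623 = 36900 - 13372/623 = 22975328/623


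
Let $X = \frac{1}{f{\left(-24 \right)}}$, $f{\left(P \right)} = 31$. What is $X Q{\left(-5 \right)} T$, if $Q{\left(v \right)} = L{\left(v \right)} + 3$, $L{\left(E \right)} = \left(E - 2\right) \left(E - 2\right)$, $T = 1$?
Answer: $\frac{52}{31} \approx 1.6774$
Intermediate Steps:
$L{\left(E \right)} = \left(-2 + E\right)^{2}$ ($L{\left(E \right)} = \left(-2 + E\right) \left(-2 + E\right) = \left(-2 + E\right)^{2}$)
$Q{\left(v \right)} = 3 + \left(-2 + v\right)^{2}$ ($Q{\left(v \right)} = \left(-2 + v\right)^{2} + 3 = 3 + \left(-2 + v\right)^{2}$)
$X = \frac{1}{31} \approx 0.032258$
$X Q{\left(-5 \right)} T = \frac{\left(3 + \left(-2 - 5\right)^{2}\right) 1}{31} = \frac{\left(3 + \left(-7\right)^{2}\right) 1}{31} = \frac{\left(3 + 49\right) 1}{31} = \frac{52 \cdot 1}{31} = \frac{1}{31} \cdot 52 = \frac{52}{31}$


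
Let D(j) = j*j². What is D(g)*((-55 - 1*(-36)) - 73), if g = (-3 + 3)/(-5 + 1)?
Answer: 0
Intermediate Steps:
g = 0 (g = 0/(-4) = 0*(-¼) = 0)
D(j) = j³
D(g)*((-55 - 1*(-36)) - 73) = 0³*((-55 - 1*(-36)) - 73) = 0*((-55 + 36) - 73) = 0*(-19 - 73) = 0*(-92) = 0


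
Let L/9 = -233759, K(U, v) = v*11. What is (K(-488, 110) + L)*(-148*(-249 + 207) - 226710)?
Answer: 463615314774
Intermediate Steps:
K(U, v) = 11*v
L = -2103831 (L = 9*(-233759) = -2103831)
(K(-488, 110) + L)*(-148*(-249 + 207) - 226710) = (11*110 - 2103831)*(-148*(-249 + 207) - 226710) = (1210 - 2103831)*(-148*(-42) - 226710) = -2102621*(6216 - 226710) = -2102621*(-220494) = 463615314774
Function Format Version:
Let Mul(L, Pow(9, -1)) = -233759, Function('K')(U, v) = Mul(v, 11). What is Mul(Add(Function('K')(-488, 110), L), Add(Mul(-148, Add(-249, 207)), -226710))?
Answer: 463615314774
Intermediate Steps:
Function('K')(U, v) = Mul(11, v)
L = -2103831 (L = Mul(9, -233759) = -2103831)
Mul(Add(Function('K')(-488, 110), L), Add(Mul(-148, Add(-249, 207)), -226710)) = Mul(Add(Mul(11, 110), -2103831), Add(Mul(-148, Add(-249, 207)), -226710)) = Mul(Add(1210, -2103831), Add(Mul(-148, -42), -226710)) = Mul(-2102621, Add(6216, -226710)) = Mul(-2102621, -220494) = 463615314774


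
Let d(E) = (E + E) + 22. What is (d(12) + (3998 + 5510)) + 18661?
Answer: 28215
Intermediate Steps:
d(E) = 22 + 2*E (d(E) = 2*E + 22 = 22 + 2*E)
(d(12) + (3998 + 5510)) + 18661 = ((22 + 2*12) + (3998 + 5510)) + 18661 = ((22 + 24) + 9508) + 18661 = (46 + 9508) + 18661 = 9554 + 18661 = 28215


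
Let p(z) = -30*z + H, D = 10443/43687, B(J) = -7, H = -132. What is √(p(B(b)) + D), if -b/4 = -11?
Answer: 3*√2658467/553 ≈ 8.8453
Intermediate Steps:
b = 44 (b = -4*(-11) = 44)
D = 10443/43687 (D = 10443*(1/43687) = 10443/43687 ≈ 0.23904)
p(z) = -132 - 30*z (p(z) = -30*z - 132 = -132 - 30*z)
√(p(B(b)) + D) = √((-132 - 30*(-7)) + 10443/43687) = √((-132 + 210) + 10443/43687) = √(78 + 10443/43687) = √(3418029/43687) = 3*√2658467/553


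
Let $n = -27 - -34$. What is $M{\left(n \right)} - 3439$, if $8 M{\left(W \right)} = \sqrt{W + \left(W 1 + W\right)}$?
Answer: $-3439 + \frac{\sqrt{21}}{8} \approx -3438.4$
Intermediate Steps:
$n = 7$ ($n = -27 + 34 = 7$)
$M{\left(W \right)} = \frac{\sqrt{3} \sqrt{W}}{8}$ ($M{\left(W \right)} = \frac{\sqrt{W + \left(W 1 + W\right)}}{8} = \frac{\sqrt{W + \left(W + W\right)}}{8} = \frac{\sqrt{W + 2 W}}{8} = \frac{\sqrt{3 W}}{8} = \frac{\sqrt{3} \sqrt{W}}{8}$)
$M{\left(n \right)} - 3439 = \frac{\sqrt{3} \sqrt{7}}{8} - 3439 = \frac{\sqrt{21}}{8} - 3439 = -3439 + \frac{\sqrt{21}}{8}$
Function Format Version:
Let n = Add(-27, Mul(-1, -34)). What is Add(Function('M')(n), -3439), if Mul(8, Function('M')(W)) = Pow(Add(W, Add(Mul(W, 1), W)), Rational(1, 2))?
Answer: Add(-3439, Mul(Rational(1, 8), Pow(21, Rational(1, 2)))) ≈ -3438.4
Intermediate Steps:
n = 7 (n = Add(-27, 34) = 7)
Function('M')(W) = Mul(Rational(1, 8), Pow(3, Rational(1, 2)), Pow(W, Rational(1, 2))) (Function('M')(W) = Mul(Rational(1, 8), Pow(Add(W, Add(Mul(W, 1), W)), Rational(1, 2))) = Mul(Rational(1, 8), Pow(Add(W, Add(W, W)), Rational(1, 2))) = Mul(Rational(1, 8), Pow(Add(W, Mul(2, W)), Rational(1, 2))) = Mul(Rational(1, 8), Pow(Mul(3, W), Rational(1, 2))) = Mul(Rational(1, 8), Mul(Pow(3, Rational(1, 2)), Pow(W, Rational(1, 2)))) = Mul(Rational(1, 8), Pow(3, Rational(1, 2)), Pow(W, Rational(1, 2))))
Add(Function('M')(n), -3439) = Add(Mul(Rational(1, 8), Pow(3, Rational(1, 2)), Pow(7, Rational(1, 2))), -3439) = Add(Mul(Rational(1, 8), Pow(21, Rational(1, 2))), -3439) = Add(-3439, Mul(Rational(1, 8), Pow(21, Rational(1, 2))))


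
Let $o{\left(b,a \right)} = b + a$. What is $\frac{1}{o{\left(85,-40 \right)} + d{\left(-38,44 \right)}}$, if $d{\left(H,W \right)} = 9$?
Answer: $\frac{1}{54} \approx 0.018519$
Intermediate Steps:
$o{\left(b,a \right)} = a + b$
$\frac{1}{o{\left(85,-40 \right)} + d{\left(-38,44 \right)}} = \frac{1}{\left(-40 + 85\right) + 9} = \frac{1}{45 + 9} = \frac{1}{54}$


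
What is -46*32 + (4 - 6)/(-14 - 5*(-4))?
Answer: -4417/3 ≈ -1472.3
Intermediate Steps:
-46*32 + (4 - 6)/(-14 - 5*(-4)) = -1472 - 2/(-14 + 20) = -1472 - 2/6 = -1472 - 2*⅙ = -1472 - ⅓ = -4417/3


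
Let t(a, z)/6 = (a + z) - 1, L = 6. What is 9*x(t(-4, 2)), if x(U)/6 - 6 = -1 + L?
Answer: 594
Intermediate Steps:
t(a, z) = -6 + 6*a + 6*z (t(a, z) = 6*((a + z) - 1) = 6*(-1 + a + z) = -6 + 6*a + 6*z)
x(U) = 66 (x(U) = 36 + 6*(-1 + 6) = 36 + 6*5 = 36 + 30 = 66)
9*x(t(-4, 2)) = 9*66 = 594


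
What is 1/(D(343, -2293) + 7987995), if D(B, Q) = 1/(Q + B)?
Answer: 1950/15576590249 ≈ 1.2519e-7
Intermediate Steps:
D(B, Q) = 1/(B + Q)
1/(D(343, -2293) + 7987995) = 1/(1/(343 - 2293) + 7987995) = 1/(1/(-1950) + 7987995) = 1/(-1/1950 + 7987995) = 1/(15576590249/1950) = 1950/15576590249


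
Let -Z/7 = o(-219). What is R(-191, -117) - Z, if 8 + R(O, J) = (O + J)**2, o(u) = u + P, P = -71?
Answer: 92826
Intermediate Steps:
o(u) = -71 + u (o(u) = u - 71 = -71 + u)
Z = 2030 (Z = -7*(-71 - 219) = -7*(-290) = 2030)
R(O, J) = -8 + (J + O)**2 (R(O, J) = -8 + (O + J)**2 = -8 + (J + O)**2)
R(-191, -117) - Z = (-8 + (-117 - 191)**2) - 1*2030 = (-8 + (-308)**2) - 2030 = (-8 + 94864) - 2030 = 94856 - 2030 = 92826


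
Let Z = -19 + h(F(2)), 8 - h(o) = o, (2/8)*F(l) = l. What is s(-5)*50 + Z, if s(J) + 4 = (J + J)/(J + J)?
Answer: -169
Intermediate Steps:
F(l) = 4*l
h(o) = 8 - o
s(J) = -3 (s(J) = -4 + (J + J)/(J + J) = -4 + (2*J)/((2*J)) = -4 + (2*J)*(1/(2*J)) = -4 + 1 = -3)
Z = -19 (Z = -19 + (8 - 4*2) = -19 + (8 - 1*8) = -19 + (8 - 8) = -19 + 0 = -19)
s(-5)*50 + Z = -3*50 - 19 = -150 - 19 = -169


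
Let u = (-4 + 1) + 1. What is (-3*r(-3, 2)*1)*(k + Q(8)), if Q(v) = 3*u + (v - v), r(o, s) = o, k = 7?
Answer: 9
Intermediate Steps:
u = -2 (u = -3 + 1 = -2)
Q(v) = -6 (Q(v) = 3*(-2) + (v - v) = -6 + 0 = -6)
(-3*r(-3, 2)*1)*(k + Q(8)) = (-3*(-3)*1)*(7 - 6) = (9*1)*1 = 9*1 = 9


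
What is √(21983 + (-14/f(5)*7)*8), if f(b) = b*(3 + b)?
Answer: √549085/5 ≈ 148.20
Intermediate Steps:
√(21983 + (-14/f(5)*7)*8) = √(21983 + (-14*1/(5*(3 + 5))*7)*8) = √(21983 + (-14/(5*8)*7)*8) = √(21983 + (-14/40*7)*8) = √(21983 + (-14*1/40*7)*8) = √(21983 - 7/20*7*8) = √(21983 - 49/20*8) = √(21983 - 98/5) = √(109817/5) = √549085/5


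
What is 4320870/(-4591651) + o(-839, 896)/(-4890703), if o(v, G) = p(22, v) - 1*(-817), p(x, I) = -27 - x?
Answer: -21135618259578/22456401320653 ≈ -0.94118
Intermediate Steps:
o(v, G) = 768 (o(v, G) = (-27 - 1*22) - 1*(-817) = (-27 - 22) + 817 = -49 + 817 = 768)
4320870/(-4591651) + o(-839, 896)/(-4890703) = 4320870/(-4591651) + 768/(-4890703) = 4320870*(-1/4591651) + 768*(-1/4890703) = -4320870/4591651 - 768/4890703 = -21135618259578/22456401320653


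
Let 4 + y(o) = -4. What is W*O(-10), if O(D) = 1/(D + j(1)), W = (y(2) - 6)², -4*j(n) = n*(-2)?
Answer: -392/19 ≈ -20.632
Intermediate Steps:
j(n) = n/2 (j(n) = -n*(-2)/4 = -(-1)*n/2 = n/2)
y(o) = -8 (y(o) = -4 - 4 = -8)
W = 196 (W = (-8 - 6)² = (-14)² = 196)
O(D) = 1/(½ + D) (O(D) = 1/(D + (½)*1) = 1/(D + ½) = 1/(½ + D))
W*O(-10) = 196*(2/(1 + 2*(-10))) = 196*(2/(1 - 20)) = 196*(2/(-19)) = 196*(2*(-1/19)) = 196*(-2/19) = -392/19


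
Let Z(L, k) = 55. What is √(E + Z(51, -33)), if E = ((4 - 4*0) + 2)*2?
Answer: √67 ≈ 8.1853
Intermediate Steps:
E = 12 (E = ((4 + 0) + 2)*2 = (4 + 2)*2 = 6*2 = 12)
√(E + Z(51, -33)) = √(12 + 55) = √67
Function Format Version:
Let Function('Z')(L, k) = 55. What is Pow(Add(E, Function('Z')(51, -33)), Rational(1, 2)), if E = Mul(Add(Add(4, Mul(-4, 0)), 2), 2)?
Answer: Pow(67, Rational(1, 2)) ≈ 8.1853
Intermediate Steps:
E = 12 (E = Mul(Add(Add(4, 0), 2), 2) = Mul(Add(4, 2), 2) = Mul(6, 2) = 12)
Pow(Add(E, Function('Z')(51, -33)), Rational(1, 2)) = Pow(Add(12, 55), Rational(1, 2)) = Pow(67, Rational(1, 2))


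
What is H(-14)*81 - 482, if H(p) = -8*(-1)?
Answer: 166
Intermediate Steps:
H(p) = 8
H(-14)*81 - 482 = 8*81 - 482 = 648 - 482 = 166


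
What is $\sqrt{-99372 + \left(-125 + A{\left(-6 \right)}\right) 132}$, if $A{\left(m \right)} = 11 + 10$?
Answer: $10 i \sqrt{1131} \approx 336.3 i$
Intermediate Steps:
$A{\left(m \right)} = 21$
$\sqrt{-99372 + \left(-125 + A{\left(-6 \right)}\right) 132} = \sqrt{-99372 + \left(-125 + 21\right) 132} = \sqrt{-99372 - 13728} = \sqrt{-113100} = 10 i \sqrt{1131}$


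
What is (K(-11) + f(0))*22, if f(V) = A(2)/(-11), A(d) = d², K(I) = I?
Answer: -250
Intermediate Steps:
f(V) = -4/11 (f(V) = 2²/(-11) = 4*(-1/11) = -4/11)
(K(-11) + f(0))*22 = (-11 - 4/11)*22 = -125/11*22 = -250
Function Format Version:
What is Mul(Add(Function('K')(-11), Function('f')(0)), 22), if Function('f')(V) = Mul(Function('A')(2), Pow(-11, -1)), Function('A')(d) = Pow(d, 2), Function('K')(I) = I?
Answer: -250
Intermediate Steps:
Function('f')(V) = Rational(-4, 11) (Function('f')(V) = Mul(Pow(2, 2), Pow(-11, -1)) = Mul(4, Rational(-1, 11)) = Rational(-4, 11))
Mul(Add(Function('K')(-11), Function('f')(0)), 22) = Mul(Add(-11, Rational(-4, 11)), 22) = Mul(Rational(-125, 11), 22) = -250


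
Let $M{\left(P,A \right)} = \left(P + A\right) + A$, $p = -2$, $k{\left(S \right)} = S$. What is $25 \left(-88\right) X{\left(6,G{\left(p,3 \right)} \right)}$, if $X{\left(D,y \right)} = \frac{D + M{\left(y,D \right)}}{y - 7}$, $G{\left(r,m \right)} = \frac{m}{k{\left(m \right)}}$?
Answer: $\frac{20900}{3} \approx 6966.7$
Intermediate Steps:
$M{\left(P,A \right)} = P + 2 A$ ($M{\left(P,A \right)} = \left(A + P\right) + A = P + 2 A$)
$G{\left(r,m \right)} = 1$ ($G{\left(r,m \right)} = \frac{m}{m} = 1$)
$X{\left(D,y \right)} = \frac{y + 3 D}{-7 + y}$ ($X{\left(D,y \right)} = \frac{D + \left(y + 2 D\right)}{y - 7} = \frac{y + 3 D}{-7 + y}$)
$25 \left(-88\right) X{\left(6,G{\left(p,3 \right)} \right)} = 25 \left(-88\right) \frac{1 + 3 \cdot 6}{-7 + 1} = - 2200 \frac{1 + 18}{-6} = - 2200 \left(\left(- \frac{1}{6}\right) 19\right) = \left(-2200\right) \left(- \frac{19}{6}\right) = \frac{20900}{3}$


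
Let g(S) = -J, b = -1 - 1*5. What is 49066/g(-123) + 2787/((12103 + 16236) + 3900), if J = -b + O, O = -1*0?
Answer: -790911026/96717 ≈ -8177.6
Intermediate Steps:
b = -6 (b = -1 - 5 = -6)
O = 0
J = 6 (J = -1*(-6) + 0 = 6 + 0 = 6)
g(S) = -6 (g(S) = -1*6 = -6)
49066/g(-123) + 2787/((12103 + 16236) + 3900) = 49066/(-6) + 2787/((12103 + 16236) + 3900) = 49066*(-⅙) + 2787/(28339 + 3900) = -24533/3 + 2787/32239 = -790911026/96717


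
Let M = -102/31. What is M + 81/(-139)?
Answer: -16689/4309 ≈ -3.8731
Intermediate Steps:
M = -102/31 (M = -102*1/31 = -102/31 ≈ -3.2903)
M + 81/(-139) = -102/31 + 81/(-139) = -102/31 + 81*(-1/139) = -102/31 - 81/139 = -16689/4309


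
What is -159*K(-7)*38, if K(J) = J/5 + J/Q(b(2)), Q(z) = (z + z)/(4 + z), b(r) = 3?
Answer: 289009/5 ≈ 57802.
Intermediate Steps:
Q(z) = 2*z/(4 + z) (Q(z) = (2*z)/(4 + z) = 2*z/(4 + z))
K(J) = 41*J/30 (K(J) = J/5 + J/((2*3/(4 + 3))) = J*(⅕) + J/((2*3/7)) = J/5 + J/((2*3*(⅐))) = J/5 + J/(6/7) = J/5 + J*(7/6) = J/5 + 7*J/6 = 41*J/30)
-159*K(-7)*38 = -2173*(-7)/10*38 = -159*(-287/30)*38 = (15211/10)*38 = 289009/5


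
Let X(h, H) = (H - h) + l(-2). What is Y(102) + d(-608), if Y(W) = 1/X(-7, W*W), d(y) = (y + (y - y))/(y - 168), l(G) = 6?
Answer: 791789/1010449 ≈ 0.78360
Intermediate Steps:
d(y) = y/(-168 + y) (d(y) = (y + 0)/(-168 + y) = y/(-168 + y))
X(h, H) = 6 + H - h (X(h, H) = (H - h) + 6 = 6 + H - h)
Y(W) = 1/(13 + W**2) (Y(W) = 1/(6 + W*W - 1*(-7)) = 1/(6 + W**2 + 7) = 1/(13 + W**2))
Y(102) + d(-608) = 1/(13 + 102**2) - 608/(-168 - 608) = 1/(13 + 10404) - 608/(-776) = 1/10417 - 608*(-1/776) = 1/10417 + 76/97 = 791789/1010449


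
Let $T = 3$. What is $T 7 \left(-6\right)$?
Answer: $-126$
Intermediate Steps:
$T 7 \left(-6\right) = 3 \cdot 7 \left(-6\right) = 21 \left(-6\right) = -126$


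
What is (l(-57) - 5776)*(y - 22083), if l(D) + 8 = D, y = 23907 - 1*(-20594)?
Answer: -130943538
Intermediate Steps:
y = 44501 (y = 23907 + 20594 = 44501)
l(D) = -8 + D
(l(-57) - 5776)*(y - 22083) = ((-8 - 57) - 5776)*(44501 - 22083) = (-65 - 5776)*22418 = -5841*22418 = -130943538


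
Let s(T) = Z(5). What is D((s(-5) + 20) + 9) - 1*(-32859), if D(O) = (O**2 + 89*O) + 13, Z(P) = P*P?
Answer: 40594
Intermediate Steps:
Z(P) = P**2
s(T) = 25 (s(T) = 5**2 = 25)
D(O) = 13 + O**2 + 89*O
D((s(-5) + 20) + 9) - 1*(-32859) = (13 + ((25 + 20) + 9)**2 + 89*((25 + 20) + 9)) - 1*(-32859) = (13 + (45 + 9)**2 + 89*(45 + 9)) + 32859 = (13 + 54**2 + 89*54) + 32859 = (13 + 2916 + 4806) + 32859 = 7735 + 32859 = 40594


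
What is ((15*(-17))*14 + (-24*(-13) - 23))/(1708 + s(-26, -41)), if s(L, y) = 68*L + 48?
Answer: 3281/12 ≈ 273.42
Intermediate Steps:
s(L, y) = 48 + 68*L
((15*(-17))*14 + (-24*(-13) - 23))/(1708 + s(-26, -41)) = ((15*(-17))*14 + (-24*(-13) - 23))/(1708 + (48 + 68*(-26))) = (-255*14 + (312 - 23))/(1708 + (48 - 1768)) = (-3570 + 289)/(1708 - 1720) = -3281/(-12) = -3281*(-1/12) = 3281/12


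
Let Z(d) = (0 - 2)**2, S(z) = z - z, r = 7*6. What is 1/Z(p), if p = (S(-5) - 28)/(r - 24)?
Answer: 1/4 ≈ 0.25000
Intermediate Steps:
r = 42
S(z) = 0
p = -14/9 (p = (0 - 28)/(42 - 24) = -28/18 = -28*1/18 = -14/9 ≈ -1.5556)
Z(d) = 4 (Z(d) = (-2)**2 = 4)
1/Z(p) = 1/4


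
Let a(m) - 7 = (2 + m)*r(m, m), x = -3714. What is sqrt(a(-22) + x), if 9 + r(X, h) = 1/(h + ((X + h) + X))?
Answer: 3*I*sqrt(189662)/22 ≈ 59.387*I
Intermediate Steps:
r(X, h) = -9 + 1/(2*X + 2*h) (r(X, h) = -9 + 1/(h + ((X + h) + X)) = -9 + 1/(h + (h + 2*X)) = -9 + 1/(2*X + 2*h))
a(m) = 7 + (1/2 - 18*m)*(2 + m)/(2*m) (a(m) = 7 + (2 + m)*((1/2 - 9*m - 9*m)/(m + m)) = 7 + (2 + m)*((1/2 - 18*m)/((2*m))) = 7 + (2 + m)*((1/(2*m))*(1/2 - 18*m)) = 7 + (2 + m)*((1/2 - 18*m)/(2*m)) = 7 + (1/2 - 18*m)*(2 + m)/(2*m))
sqrt(a(-22) + x) = sqrt((-43/4 + (1/2)/(-22) - 9*(-22)) - 3714) = sqrt((-43/4 + (1/2)*(-1/22) + 198) - 3714) = sqrt((-43/4 - 1/44 + 198) - 3714) = sqrt(4119/22 - 3714) = sqrt(-77589/22) = 3*I*sqrt(189662)/22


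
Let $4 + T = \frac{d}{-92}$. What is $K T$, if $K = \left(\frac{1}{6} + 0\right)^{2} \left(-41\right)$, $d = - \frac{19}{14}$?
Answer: $\frac{70151}{15456} \approx 4.5388$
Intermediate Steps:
$d = - \frac{19}{14}$ ($d = \left(-19\right) \frac{1}{14} = - \frac{19}{14} \approx -1.3571$)
$T = - \frac{5133}{1288}$ ($T = -4 - \frac{19}{14 \left(-92\right)} = -4 - - \frac{19}{1288} = -4 + \frac{19}{1288} = - \frac{5133}{1288} \approx -3.9852$)
$K = - \frac{41}{36}$ ($K = \left(\frac{1}{6} + 0\right)^{2} \left(-41\right) = \left(\frac{1}{6}\right)^{2} \left(-41\right) = \frac{1}{36} \left(-41\right) = - \frac{41}{36} \approx -1.1389$)
$K T = \left(- \frac{41}{36}\right) \left(- \frac{5133}{1288}\right) = \frac{70151}{15456}$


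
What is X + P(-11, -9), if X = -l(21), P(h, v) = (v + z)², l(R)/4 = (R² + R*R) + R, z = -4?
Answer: -3443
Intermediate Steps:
l(R) = 4*R + 8*R² (l(R) = 4*((R² + R*R) + R) = 4*((R² + R²) + R) = 4*(2*R² + R) = 4*(R + 2*R²) = 4*R + 8*R²)
P(h, v) = (-4 + v)² (P(h, v) = (v - 4)² = (-4 + v)²)
X = -3612 (X = -4*21*(1 + 2*21) = -4*21*(1 + 42) = -4*21*43 = -1*3612 = -3612)
X + P(-11, -9) = -3612 + (-4 - 9)² = -3612 + (-13)² = -3612 + 169 = -3443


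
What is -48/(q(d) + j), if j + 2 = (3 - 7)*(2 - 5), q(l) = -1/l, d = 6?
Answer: -288/59 ≈ -4.8814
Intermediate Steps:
j = 10 (j = -2 + (3 - 7)*(2 - 5) = -2 - 4*(-3) = -2 + 12 = 10)
-48/(q(d) + j) = -48/(-1/6 + 10) = -48/(-1*⅙ + 10) = -48/(-⅙ + 10) = -48/(59/6) = (6/59)*(-48) = -288/59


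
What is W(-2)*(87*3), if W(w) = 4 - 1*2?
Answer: 522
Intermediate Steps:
W(w) = 2 (W(w) = 4 - 2 = 2)
W(-2)*(87*3) = 2*(87*3) = 2*261 = 522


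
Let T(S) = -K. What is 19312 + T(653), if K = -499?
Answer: 19811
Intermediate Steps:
T(S) = 499 (T(S) = -1*(-499) = 499)
19312 + T(653) = 19312 + 499 = 19811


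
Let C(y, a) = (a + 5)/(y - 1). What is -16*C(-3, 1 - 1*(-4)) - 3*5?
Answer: 25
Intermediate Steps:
C(y, a) = (5 + a)/(-1 + y)
-16*C(-3, 1 - 1*(-4)) - 3*5 = -16*(5 + (1 - 1*(-4)))/(-1 - 3) - 3*5 = -16*(5 + (1 + 4))/(-4) - 15 = -(-4)*(5 + 5) - 15 = -(-4)*10 - 15 = -16*(-5/2) - 15 = 40 - 15 = 25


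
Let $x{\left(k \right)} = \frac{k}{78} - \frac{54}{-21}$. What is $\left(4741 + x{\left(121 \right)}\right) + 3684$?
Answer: $\frac{4602301}{546} \approx 8429.1$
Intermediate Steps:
$x{\left(k \right)} = \frac{18}{7} + \frac{k}{78}$ ($x{\left(k \right)} = k \frac{1}{78} - - \frac{18}{7} = \frac{k}{78} + \frac{18}{7} = \frac{18}{7} + \frac{k}{78}$)
$\left(4741 + x{\left(121 \right)}\right) + 3684 = \left(4741 + \left(\frac{18}{7} + \frac{1}{78} \cdot 121\right)\right) + 3684 = \left(4741 + \left(\frac{18}{7} + \frac{121}{78}\right)\right) + 3684 = \left(4741 + \frac{2251}{546}\right) + 3684 = \frac{2590837}{546} + 3684 = \frac{4602301}{546}$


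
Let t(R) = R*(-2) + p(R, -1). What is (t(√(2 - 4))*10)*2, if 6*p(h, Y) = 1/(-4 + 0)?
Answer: -⅚ - 40*I*√2 ≈ -0.83333 - 56.569*I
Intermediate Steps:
p(h, Y) = -1/24 (p(h, Y) = 1/(6*(-4 + 0)) = (⅙)/(-4) = (⅙)*(-¼) = -1/24)
t(R) = -1/24 - 2*R (t(R) = R*(-2) - 1/24 = -2*R - 1/24 = -1/24 - 2*R)
(t(√(2 - 4))*10)*2 = ((-1/24 - 2*√(2 - 4))*10)*2 = ((-1/24 - 2*I*√2)*10)*2 = (-5/12 - 20*I*√2)*2 = -⅚ - 40*I*√2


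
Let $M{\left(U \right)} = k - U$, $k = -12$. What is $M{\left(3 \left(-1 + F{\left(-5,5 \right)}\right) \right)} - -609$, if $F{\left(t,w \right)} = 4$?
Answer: $588$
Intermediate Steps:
$M{\left(U \right)} = -12 - U$
$M{\left(3 \left(-1 + F{\left(-5,5 \right)}\right) \right)} - -609 = \left(-12 - 3 \left(-1 + 4\right)\right) - -609 = \left(-12 - 3 \cdot 3\right) + 609 = \left(-12 - 9\right) + 609 = -21 + 609 = 588$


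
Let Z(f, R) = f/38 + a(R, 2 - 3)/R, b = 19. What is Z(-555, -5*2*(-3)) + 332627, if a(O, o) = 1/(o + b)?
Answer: 3412603189/10260 ≈ 3.3261e+5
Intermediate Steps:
a(O, o) = 1/(19 + o) (a(O, o) = 1/(o + 19) = 1/(19 + o))
Z(f, R) = 1/(18*R) + f/38 (Z(f, R) = f/38 + 1/((19 + (2 - 3))*R) = f*(1/38) + 1/((19 - 1)*R) = f/38 + 1/(18*R) = 1/(18*R) + f/38)
Z(-555, -5*2*(-3)) + 332627 = (1/(18*((-5*2*(-3)))) + (1/38)*(-555)) + 332627 = (1/(18*((-10*(-3)))) - 555/38) + 332627 = ((1/18)/30 - 555/38) + 332627 = ((1/18)*(1/30) - 555/38) + 332627 = (1/540 - 555/38) + 332627 = -149831/10260 + 332627 = 3412603189/10260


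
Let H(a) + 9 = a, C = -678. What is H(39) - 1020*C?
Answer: 691590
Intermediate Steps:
H(a) = -9 + a
H(39) - 1020*C = (-9 + 39) - 1020*(-678) = 30 + 691560 = 691590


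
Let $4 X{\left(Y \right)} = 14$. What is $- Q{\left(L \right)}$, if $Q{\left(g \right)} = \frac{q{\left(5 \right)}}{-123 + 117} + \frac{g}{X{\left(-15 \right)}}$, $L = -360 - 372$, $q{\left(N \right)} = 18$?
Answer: $\frac{1485}{7} \approx 212.14$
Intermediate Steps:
$X{\left(Y \right)} = \frac{7}{2}$ ($X{\left(Y \right)} = \frac{1}{4} \cdot 14 = \frac{7}{2}$)
$L = -732$
$Q{\left(g \right)} = -3 + \frac{2 g}{7}$ ($Q{\left(g \right)} = \frac{18}{-123 + 117} + \frac{g}{\frac{7}{2}} = \frac{18}{-6} + g \frac{2}{7} = 18 \left(- \frac{1}{6}\right) + \frac{2 g}{7} = -3 + \frac{2 g}{7}$)
$- Q{\left(L \right)} = - (-3 + \frac{2}{7} \left(-732\right)) = - (-3 - \frac{1464}{7}) = \left(-1\right) \left(- \frac{1485}{7}\right) = \frac{1485}{7}$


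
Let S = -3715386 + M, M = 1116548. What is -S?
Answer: 2598838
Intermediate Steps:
S = -2598838 (S = -3715386 + 1116548 = -2598838)
-S = -1*(-2598838) = 2598838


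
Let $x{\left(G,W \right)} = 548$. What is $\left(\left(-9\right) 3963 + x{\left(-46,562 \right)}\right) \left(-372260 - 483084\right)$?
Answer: $30038825936$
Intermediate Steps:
$\left(\left(-9\right) 3963 + x{\left(-46,562 \right)}\right) \left(-372260 - 483084\right) = \left(\left(-9\right) 3963 + 548\right) \left(-372260 - 483084\right) = \left(-35667 + 548\right) \left(-855344\right) = \left(-35119\right) \left(-855344\right) = 30038825936$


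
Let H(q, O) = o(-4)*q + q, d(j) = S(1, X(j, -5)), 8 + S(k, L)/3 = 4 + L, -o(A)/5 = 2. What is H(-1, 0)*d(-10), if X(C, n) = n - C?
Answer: 27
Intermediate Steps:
o(A) = -10 (o(A) = -5*2 = -10)
S(k, L) = -12 + 3*L (S(k, L) = -24 + 3*(4 + L) = -24 + (12 + 3*L) = -12 + 3*L)
d(j) = -27 - 3*j (d(j) = -12 + 3*(-5 - j) = -12 + (-15 - 3*j) = -27 - 3*j)
H(q, O) = -9*q (H(q, O) = -10*q + q = -9*q)
H(-1, 0)*d(-10) = (-9*(-1))*(-27 - 3*(-10)) = 9*(-27 + 30) = 9*3 = 27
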